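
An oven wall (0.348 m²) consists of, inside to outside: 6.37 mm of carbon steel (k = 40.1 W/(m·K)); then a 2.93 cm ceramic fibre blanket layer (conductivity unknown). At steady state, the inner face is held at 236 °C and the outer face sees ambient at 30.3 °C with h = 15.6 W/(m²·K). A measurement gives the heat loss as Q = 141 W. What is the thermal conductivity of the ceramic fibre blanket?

ΣR = ΔT/Q = |236 − 30.3|/141 = 1.459 K/W
Known resistances:
  R_carbon steel = L/(kA) = 0.00637/(40.1·0.348) = 4.565×10^-4 K/W
  R_conv,out = 1/(hA) = 1/(15.6·0.348) = 0.1842 K/W
R_ceramic fibre blanket = ΣR − ΣR_known = 1.459 − 0.1847 = 1.274 K/W
L/(kA) = 1.274 ⇒ k = 0.0293/(1.274·0.348) = 0.0661 W/m·K

k = 0.0661 W/m·K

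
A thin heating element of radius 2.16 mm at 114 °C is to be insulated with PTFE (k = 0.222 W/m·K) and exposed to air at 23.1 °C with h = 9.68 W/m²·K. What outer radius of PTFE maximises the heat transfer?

r_cr = 2.29 cm

For a cylinder, r_cr = k_ins/h = 0.222/9.68 = 0.0229 m = 2.29 cm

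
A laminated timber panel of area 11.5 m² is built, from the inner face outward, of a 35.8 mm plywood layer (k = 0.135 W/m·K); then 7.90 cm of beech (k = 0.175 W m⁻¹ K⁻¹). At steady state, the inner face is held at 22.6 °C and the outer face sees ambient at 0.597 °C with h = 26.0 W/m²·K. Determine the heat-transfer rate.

Treat each layer as a resistance in series:
  R_plywood = L/(kA) = 0.0358/(0.135·11.5) = 0.02306 K/W
  R_beech = L/(kA) = 0.0790/(0.175·11.5) = 0.03925 K/W
  R_conv,out = 1/(hA) = 1/(26.0·11.5) = 0.003344 K/W
ΣR = 0.02306 + 0.03925 + 0.003344 = 0.06565 K/W
Q = ΔT/ΣR = (22.6 °C − 0.597 °C)/0.06565 = 335 W

Q = 335 W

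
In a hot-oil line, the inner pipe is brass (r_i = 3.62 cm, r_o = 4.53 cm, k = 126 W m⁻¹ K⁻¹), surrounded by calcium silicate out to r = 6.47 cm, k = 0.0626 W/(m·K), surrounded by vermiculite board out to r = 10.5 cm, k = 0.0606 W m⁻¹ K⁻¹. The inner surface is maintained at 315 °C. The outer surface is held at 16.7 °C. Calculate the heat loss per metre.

Q' = 137 W/m

Series thermal resistances, inner to outer:
  R'_brass = ln(0.0453/0.0362)/(2πk) = 0.2242/(2π·126) = 2.833×10^-4 m·K/W
  R'_calcium silicate = ln(0.0647/0.0453)/(2πk) = 0.3565/(2π·0.0626) = 0.9063 m·K/W
  R'_vermiculite board = ln(0.105/0.0647)/(2πk) = 0.4842/(2π·0.0606) = 1.272 m·K/W
ΣR = 2.833×10^-4 + 0.9063 + 1.272 = 2.179 m·K/W
Q' = ΔT/ΣR = (315 °C − 16.7 °C)/2.179 = 137 W/m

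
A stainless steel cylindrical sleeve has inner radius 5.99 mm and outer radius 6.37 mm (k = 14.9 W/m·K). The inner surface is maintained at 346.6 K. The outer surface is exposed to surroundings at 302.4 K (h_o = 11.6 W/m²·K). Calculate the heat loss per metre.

Q' = 20.5 W/m

Series thermal resistances, inner to outer:
  R'_stainless steel = ln(0.00637/0.00599)/(2πk) = 0.06151/(2π·14.9) = 6.570×10^-4 m·K/W
  R'_conv,out = 1/(2πr h) = 1/(2π·0.00637·11.6) = 2.154 m·K/W
ΣR = 6.570×10^-4 + 2.154 = 2.155 m·K/W
Q' = ΔT/ΣR = (346.6 K − 302.4 K)/2.155 = 20.5 W/m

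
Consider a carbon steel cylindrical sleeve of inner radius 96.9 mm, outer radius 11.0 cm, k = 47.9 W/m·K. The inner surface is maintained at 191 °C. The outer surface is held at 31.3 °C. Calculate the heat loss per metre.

Q' = 3.79×10^5 W/m

Q' = 2πk·ΔT/ln(r₂/r₁) = 2π × 47.9 × 159.7 / ln(0.110/0.0969) = 3.79×10^5 W/m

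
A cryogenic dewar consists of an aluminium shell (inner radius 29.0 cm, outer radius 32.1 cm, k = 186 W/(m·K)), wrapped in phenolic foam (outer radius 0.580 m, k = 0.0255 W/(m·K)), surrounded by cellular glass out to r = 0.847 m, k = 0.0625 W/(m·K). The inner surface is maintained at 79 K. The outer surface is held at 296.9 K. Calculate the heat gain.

Treat each layer as a resistance in series:
  R_aluminium = (1/0.290 − 1/0.321)/(4πk) = 0.3330/(4π·186) = 1.425×10^-4 K/W
  R_phenolic foam = (1/0.321 − 1/0.580)/(4πk) = 1.391/(4π·0.0255) = 4.341 K/W
  R_cellular glass = (1/0.580 − 1/0.847)/(4πk) = 0.5435/(4π·0.0625) = 0.6920 K/W
ΣR = 1.425×10^-4 + 4.341 + 0.6920 = 5.033 K/W
Q = ΔT/ΣR = (79 K − 296.9 K)/5.033 = -43.3 W
(Negative Q ⇒ heat flows inward; heat gain = 43.3 W.)

Q = 43.3 W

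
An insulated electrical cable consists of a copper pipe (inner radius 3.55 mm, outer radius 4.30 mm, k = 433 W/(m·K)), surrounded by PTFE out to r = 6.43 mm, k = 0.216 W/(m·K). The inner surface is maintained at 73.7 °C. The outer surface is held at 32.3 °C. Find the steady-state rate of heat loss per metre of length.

Q' = 140 W/m

Treat each layer as a resistance in series:
  R'_copper = ln(0.00430/0.00355)/(2πk) = 0.1917/(2π·433) = 7.045×10^-5 m·K/W
  R'_PTFE = ln(0.00643/0.00430)/(2πk) = 0.4024/(2π·0.216) = 0.2965 m·K/W
ΣR = 7.045×10^-5 + 0.2965 = 0.2966 m·K/W
Q' = ΔT/ΣR = (73.7 °C − 32.3 °C)/0.2966 = 140 W/m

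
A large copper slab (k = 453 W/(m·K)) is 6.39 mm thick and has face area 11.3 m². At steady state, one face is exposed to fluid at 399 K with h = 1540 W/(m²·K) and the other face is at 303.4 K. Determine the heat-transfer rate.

Q = 1630 kW

Resistance network (inner→outer):
  R_conv,in = 1/(hA) = 1/(1540·11.3) = 5.746×10^-5 K/W
  R_copper = L/(kA) = 0.00639/(453·11.3) = 1.248×10^-6 K/W
ΣR = 5.746×10^-5 + 1.248×10^-6 = 5.871×10^-5 K/W
Q = ΔT/ΣR = (399 K − 303.4 K)/5.871×10^-5 = 1.63×10^6 W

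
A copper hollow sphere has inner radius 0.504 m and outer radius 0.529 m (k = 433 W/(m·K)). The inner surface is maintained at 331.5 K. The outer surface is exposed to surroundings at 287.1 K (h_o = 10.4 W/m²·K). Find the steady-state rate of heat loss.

Q = 1620 W

Resistance network (inner→outer):
  R_copper = (1/0.504 − 1/0.529)/(4πk) = 0.09377/(4π·433) = 1.723×10^-5 K/W
  R_conv,out = 1/(4πr²h) = 1/(4π·0.529²·10.4) = 0.02734 K/W
ΣR = 1.723×10^-5 + 0.02734 = 0.02736 K/W
Q = ΔT/ΣR = (331.5 K − 287.1 K)/0.02736 = 1620 W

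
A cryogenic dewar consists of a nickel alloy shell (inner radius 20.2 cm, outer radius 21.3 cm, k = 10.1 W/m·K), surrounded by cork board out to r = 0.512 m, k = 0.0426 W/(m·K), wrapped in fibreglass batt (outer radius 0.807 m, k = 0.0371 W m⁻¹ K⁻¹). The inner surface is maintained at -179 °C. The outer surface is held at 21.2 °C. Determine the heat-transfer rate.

Treat each layer as a resistance in series:
  R_nickel alloy = (1/0.202 − 1/0.213)/(4πk) = 0.2557/(4π·10.1) = 0.002014 K/W
  R_cork board = (1/0.213 − 1/0.512)/(4πk) = 2.742/(4π·0.0426) = 5.122 K/W
  R_fibreglass batt = (1/0.512 − 1/0.807)/(4πk) = 0.7140/(4π·0.0371) = 1.531 K/W
ΣR = 0.002014 + 5.122 + 1.531 = 6.655 K/W
Q = ΔT/ΣR = (-179 °C − 21.2 °C)/6.655 = -30.1 W
(Negative Q ⇒ heat flows inward; heat gain = 30.1 W.)

Q = 30.1 W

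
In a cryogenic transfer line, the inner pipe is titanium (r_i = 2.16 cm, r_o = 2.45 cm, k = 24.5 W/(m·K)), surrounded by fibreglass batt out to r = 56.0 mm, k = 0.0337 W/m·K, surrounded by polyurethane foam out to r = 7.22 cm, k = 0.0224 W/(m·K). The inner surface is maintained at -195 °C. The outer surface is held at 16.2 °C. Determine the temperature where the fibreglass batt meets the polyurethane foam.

T = -50.6 °C

Resistance network (inner→outer):
  R'_titanium = ln(0.0245/0.0216)/(2πk) = 0.1260/(2π·24.5) = 8.184×10^-4 m·K/W
  R'_fibreglass batt = ln(0.0560/0.0245)/(2πk) = 0.8267/(2π·0.0337) = 3.904 m·K/W
  R'_polyurethane foam = ln(0.0722/0.0560)/(2πk) = 0.2541/(2π·0.0224) = 1.805 m·K/W
ΣR = 8.184×10^-4 + 3.904 + 1.805 = 5.710 m·K/W
Q' = ΔT/ΣR = (-195 °C − 16.2 °C)/5.710 = -36.99 W/m
From the inner boundary to the fibreglass batt/polyurethane foam interface, ΣR_partial = 3.905 m·K/W.
T_interface = T_in − Q'·ΣR_partial = -195 °C − (-36.99)(3.905) = -50.6 °C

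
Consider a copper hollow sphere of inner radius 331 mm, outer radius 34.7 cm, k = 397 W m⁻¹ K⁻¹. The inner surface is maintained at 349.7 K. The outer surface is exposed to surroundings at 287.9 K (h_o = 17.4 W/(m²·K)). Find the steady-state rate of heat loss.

Resistance network (inner→outer):
  R_copper = (1/0.331 − 1/0.347)/(4πk) = 0.1393/(4π·397) = 2.792×10^-5 K/W
  R_conv,out = 1/(4πr²h) = 1/(4π·0.347²·17.4) = 0.03798 K/W
ΣR = 2.792×10^-5 + 0.03798 = 0.03801 K/W
Q = ΔT/ΣR = (349.7 K − 287.9 K)/0.03801 = 1630 W

Q = 1630 W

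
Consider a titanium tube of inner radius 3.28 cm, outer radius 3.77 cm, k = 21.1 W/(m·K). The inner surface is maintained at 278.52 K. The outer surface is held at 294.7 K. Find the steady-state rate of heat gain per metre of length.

Q' = 15400 W/m

Q' = 2πk·ΔT/ln(r₂/r₁) = 2π × 21.1 × 16.18 / ln(0.0377/0.0328) = 15400 W/m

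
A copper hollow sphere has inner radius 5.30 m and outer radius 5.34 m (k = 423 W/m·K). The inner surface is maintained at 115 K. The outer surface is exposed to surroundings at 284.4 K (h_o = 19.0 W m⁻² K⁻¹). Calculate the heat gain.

Q = 1150 kW

Series thermal resistances, inner to outer:
  R_copper = (1/5.30 − 1/5.34)/(4πk) = 0.001413/(4π·423) = 2.659×10^-7 K/W
  R_conv,out = 1/(4πr²h) = 1/(4π·5.34²·19.0) = 1.469×10^-4 K/W
ΣR = 2.659×10^-7 + 1.469×10^-4 = 1.472×10^-4 K/W
Q = ΔT/ΣR = (115 K − 284.4 K)/1.472×10^-4 = -1.15×10^6 W
(Negative Q ⇒ heat flows inward; heat gain = 1.15×10^6 W.)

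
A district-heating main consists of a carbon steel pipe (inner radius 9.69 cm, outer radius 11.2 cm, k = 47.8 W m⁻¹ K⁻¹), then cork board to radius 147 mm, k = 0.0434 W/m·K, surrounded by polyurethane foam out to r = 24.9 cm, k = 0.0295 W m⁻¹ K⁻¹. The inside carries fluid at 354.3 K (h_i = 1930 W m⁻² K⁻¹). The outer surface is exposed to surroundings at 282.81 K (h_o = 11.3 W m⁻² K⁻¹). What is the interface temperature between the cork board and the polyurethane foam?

T = 336.0 K

Series thermal resistances, inner to outer:
  R'_conv,in = 1/(2πr h) = 1/(2π·0.0969·1930) = 8.510×10^-4 m·K/W
  R'_carbon steel = ln(0.112/0.0969)/(2πk) = 0.1448/(2π·47.8) = 4.822×10^-4 m·K/W
  R'_cork board = ln(0.147/0.112)/(2πk) = 0.2719/(2π·0.0434) = 0.9972 m·K/W
  R'_polyurethane foam = ln(0.249/0.147)/(2πk) = 0.5270/(2π·0.0295) = 2.843 m·K/W
  R'_conv,out = 1/(2πr h) = 1/(2π·0.249·11.3) = 0.05656 m·K/W
ΣR = 8.510×10^-4 + 4.822×10^-4 + 0.9972 + 2.843 + 0.05656 = 3.898 m·K/W
Q' = ΔT/ΣR = (354.3 K − 282.81 K)/3.898 = 18.34 W/m
From the inner boundary to the cork board/polyurethane foam interface, ΣR_partial = 0.9985 m·K/W.
T_interface = T_in − Q'·ΣR_partial = 354.3 K − (18.34)(0.9985) = 336.0 K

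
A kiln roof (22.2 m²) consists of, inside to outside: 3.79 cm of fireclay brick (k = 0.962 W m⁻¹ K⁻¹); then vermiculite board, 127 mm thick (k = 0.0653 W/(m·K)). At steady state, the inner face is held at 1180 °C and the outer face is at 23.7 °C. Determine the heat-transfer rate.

Q = 12900 W

Treat each layer as a resistance in series:
  R_fireclay brick = L/(kA) = 0.0379/(0.962·22.2) = 0.001775 K/W
  R_vermiculite board = L/(kA) = 0.127/(0.0653·22.2) = 0.08761 K/W
ΣR = 0.001775 + 0.08761 = 0.08938 K/W
Q = ΔT/ΣR = (1180 °C − 23.7 °C)/0.08938 = 12900 W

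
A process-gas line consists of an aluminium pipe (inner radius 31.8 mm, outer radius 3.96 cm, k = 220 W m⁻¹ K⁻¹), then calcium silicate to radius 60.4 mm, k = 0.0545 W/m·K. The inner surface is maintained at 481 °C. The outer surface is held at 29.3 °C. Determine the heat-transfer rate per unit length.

Series thermal resistances, inner to outer:
  R'_aluminium = ln(0.0396/0.0318)/(2πk) = 0.2194/(2π·220) = 1.587×10^-4 m·K/W
  R'_calcium silicate = ln(0.0604/0.0396)/(2πk) = 0.4222/(2π·0.0545) = 1.233 m·K/W
ΣR = 1.587×10^-4 + 1.233 = 1.233 m·K/W
Q' = ΔT/ΣR = (481 °C − 29.3 °C)/1.233 = 366 W/m

Q' = 366 W/m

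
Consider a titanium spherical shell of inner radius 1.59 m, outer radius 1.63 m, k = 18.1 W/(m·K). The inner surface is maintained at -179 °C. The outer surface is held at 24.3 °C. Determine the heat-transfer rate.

Q = 3000 kW

Q = 4πk·ΔT/(1/r₁ − 1/r₂) = 4π × 18.1 × 203.3 / (1/1.59 − 1/1.63) = 3.00×10^6 W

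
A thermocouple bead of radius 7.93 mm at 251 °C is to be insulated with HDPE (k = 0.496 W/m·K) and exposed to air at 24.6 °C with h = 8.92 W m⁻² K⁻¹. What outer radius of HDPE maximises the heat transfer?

r_cr = 11.1 cm

For a sphere, r_cr = 2k_ins/h = 2·0.496/8.92 = 0.111 m = 11.1 cm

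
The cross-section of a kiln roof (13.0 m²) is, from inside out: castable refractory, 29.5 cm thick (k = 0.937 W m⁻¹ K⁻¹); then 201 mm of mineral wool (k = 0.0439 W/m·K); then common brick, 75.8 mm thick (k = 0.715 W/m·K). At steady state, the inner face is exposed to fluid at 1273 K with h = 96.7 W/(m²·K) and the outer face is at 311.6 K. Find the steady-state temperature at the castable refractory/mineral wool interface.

T = 1211 K

Treat each layer as a resistance in series:
  R_conv,in = 1/(hA) = 1/(96.7·13.0) = 7.955×10^-4 K/W
  R_castable refractory = L/(kA) = 0.295/(0.937·13.0) = 0.02422 K/W
  R_mineral wool = L/(kA) = 0.201/(0.0439·13.0) = 0.3522 K/W
  R_common brick = L/(kA) = 0.0758/(0.715·13.0) = 0.008155 K/W
ΣR = 7.955×10^-4 + 0.02422 + 0.3522 + 0.008155 = 0.3854 K/W
Q = ΔT/ΣR = (1273 K − 311.6 K)/0.3854 = 2495 W
From the inner boundary to the castable refractory/mineral wool interface, ΣR_partial = 0.02502 K/W.
T_interface = T_in − Q·ΣR_partial = 1273 K − (2495)(0.02502) = 1211 K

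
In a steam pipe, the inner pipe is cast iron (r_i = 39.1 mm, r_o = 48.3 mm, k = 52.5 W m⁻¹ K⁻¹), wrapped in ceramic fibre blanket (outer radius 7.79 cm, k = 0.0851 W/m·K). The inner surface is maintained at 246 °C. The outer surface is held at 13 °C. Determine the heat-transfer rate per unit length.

Q' = 260 W/m

Resistance network (inner→outer):
  R'_cast iron = ln(0.0483/0.0391)/(2πk) = 0.2113/(2π·52.5) = 6.406×10^-4 m·K/W
  R'_ceramic fibre blanket = ln(0.0779/0.0483)/(2πk) = 0.4780/(2π·0.0851) = 0.8940 m·K/W
ΣR = 6.406×10^-4 + 0.8940 = 0.8946 m·K/W
Q' = ΔT/ΣR = (246 °C − 13 °C)/0.8946 = 260 W/m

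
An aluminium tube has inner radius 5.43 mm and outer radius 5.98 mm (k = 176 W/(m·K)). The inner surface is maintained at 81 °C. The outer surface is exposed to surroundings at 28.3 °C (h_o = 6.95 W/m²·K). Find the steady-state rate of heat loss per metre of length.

Series thermal resistances, inner to outer:
  R'_aluminium = ln(0.00598/0.00543)/(2πk) = 0.09648/(2π·176) = 8.725×10^-5 m·K/W
  R'_conv,out = 1/(2πr h) = 1/(2π·0.00598·6.95) = 3.829 m·K/W
ΣR = 8.725×10^-5 + 3.829 = 3.829 m·K/W
Q' = ΔT/ΣR = (81 °C − 28.3 °C)/3.829 = 13.8 W/m

Q' = 13.8 W/m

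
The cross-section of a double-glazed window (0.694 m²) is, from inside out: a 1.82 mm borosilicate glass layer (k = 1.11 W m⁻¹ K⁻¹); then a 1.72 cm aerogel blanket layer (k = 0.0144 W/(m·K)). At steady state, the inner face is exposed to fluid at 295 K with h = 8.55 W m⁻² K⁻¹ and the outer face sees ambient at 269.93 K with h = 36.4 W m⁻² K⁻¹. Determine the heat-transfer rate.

Treat each layer as a resistance in series:
  R_conv,in = 1/(hA) = 1/(8.55·0.694) = 0.1685 K/W
  R_borosilicate glass = L/(kA) = 0.00182/(1.11·0.694) = 0.002363 K/W
  R_aerogel blanket = L/(kA) = 0.0172/(0.0144·0.694) = 1.721 K/W
  R_conv,out = 1/(hA) = 1/(36.4·0.694) = 0.03959 K/W
ΣR = 0.1685 + 0.002363 + 1.721 + 0.03959 = 1.931 K/W
Q = ΔT/ΣR = (295 K − 269.93 K)/1.931 = 13.0 W

Q = 13.0 W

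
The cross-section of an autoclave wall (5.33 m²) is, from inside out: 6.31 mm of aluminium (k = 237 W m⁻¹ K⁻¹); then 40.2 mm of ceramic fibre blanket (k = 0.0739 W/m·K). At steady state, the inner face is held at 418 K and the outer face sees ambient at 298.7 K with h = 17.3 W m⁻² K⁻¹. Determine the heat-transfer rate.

Q = 1060 W

Treat each layer as a resistance in series:
  R_aluminium = L/(kA) = 0.00631/(237·5.33) = 4.995×10^-6 K/W
  R_ceramic fibre blanket = L/(kA) = 0.0402/(0.0739·5.33) = 0.1021 K/W
  R_conv,out = 1/(hA) = 1/(17.3·5.33) = 0.01084 K/W
ΣR = 4.995×10^-6 + 0.1021 + 0.01084 = 0.1129 K/W
Q = ΔT/ΣR = (418 K − 298.7 K)/0.1129 = 1060 W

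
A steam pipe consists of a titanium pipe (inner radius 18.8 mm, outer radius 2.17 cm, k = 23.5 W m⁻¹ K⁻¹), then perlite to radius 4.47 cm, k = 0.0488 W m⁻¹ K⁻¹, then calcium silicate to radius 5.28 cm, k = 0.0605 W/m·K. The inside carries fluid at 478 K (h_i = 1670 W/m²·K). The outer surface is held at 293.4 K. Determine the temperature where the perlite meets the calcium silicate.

Treat each layer as a resistance in series:
  R'_conv,in = 1/(2πr h) = 1/(2π·0.0188·1670) = 0.005069 m·K/W
  R'_titanium = ln(0.0217/0.0188)/(2πk) = 0.1435/(2π·23.5) = 9.716×10^-4 m·K/W
  R'_perlite = ln(0.0447/0.0217)/(2πk) = 0.7227/(2π·0.0488) = 2.357 m·K/W
  R'_calcium silicate = ln(0.0528/0.0447)/(2πk) = 0.1665/(2π·0.0605) = 0.4381 m·K/W
ΣR = 0.005069 + 9.716×10^-4 + 2.357 + 0.4381 = 2.801 m·K/W
Q' = ΔT/ΣR = (478 K − 293.4 K)/2.801 = 65.91 W/m
From the inner boundary to the perlite/calcium silicate interface, ΣR_partial = 2.363 m·K/W.
T_interface = T_in − Q'·ΣR_partial = 478 K − (65.91)(2.363) = 322.3 K

T = 322.3 K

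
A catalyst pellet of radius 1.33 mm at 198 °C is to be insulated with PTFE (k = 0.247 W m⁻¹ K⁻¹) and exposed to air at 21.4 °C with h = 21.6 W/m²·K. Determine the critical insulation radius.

For a sphere, r_cr = 2k_ins/h = 2·0.247/21.6 = 0.0229 m = 2.29 cm

r_cr = 2.29 cm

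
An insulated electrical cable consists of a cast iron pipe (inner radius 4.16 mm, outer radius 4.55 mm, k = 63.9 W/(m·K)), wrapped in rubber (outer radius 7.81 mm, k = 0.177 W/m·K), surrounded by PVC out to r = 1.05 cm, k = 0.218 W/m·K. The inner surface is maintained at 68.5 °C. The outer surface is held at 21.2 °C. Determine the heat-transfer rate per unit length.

Q' = 67.4 W/m

Treat each layer as a resistance in series:
  R'_cast iron = ln(0.00455/0.00416)/(2πk) = 0.08961/(2π·63.9) = 2.232×10^-4 m·K/W
  R'_rubber = ln(0.00781/0.00455)/(2πk) = 0.5403/(2π·0.177) = 0.4858 m·K/W
  R'_PVC = ln(0.0105/0.00781)/(2πk) = 0.2960/(2π·0.218) = 0.2161 m·K/W
ΣR = 2.232×10^-4 + 0.4858 + 0.2161 = 0.7021 m·K/W
Q' = ΔT/ΣR = (68.5 °C − 21.2 °C)/0.7021 = 67.4 W/m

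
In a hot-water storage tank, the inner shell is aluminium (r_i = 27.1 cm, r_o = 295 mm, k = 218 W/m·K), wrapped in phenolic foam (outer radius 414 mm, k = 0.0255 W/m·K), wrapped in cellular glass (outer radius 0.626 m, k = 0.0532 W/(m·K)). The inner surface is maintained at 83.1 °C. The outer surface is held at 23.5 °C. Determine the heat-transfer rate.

Q = 14.0 W

Treat each layer as a resistance in series:
  R_aluminium = (1/0.271 − 1/0.295)/(4πk) = 0.3002/(4π·218) = 1.096×10^-4 K/W
  R_phenolic foam = (1/0.295 − 1/0.414)/(4πk) = 0.9744/(4π·0.0255) = 3.041 K/W
  R_cellular glass = (1/0.414 − 1/0.626)/(4πk) = 0.8180/(4π·0.0532) = 1.224 K/W
ΣR = 1.096×10^-4 + 3.041 + 1.224 = 4.265 K/W
Q = ΔT/ΣR = (83.1 °C − 23.5 °C)/4.265 = 14.0 W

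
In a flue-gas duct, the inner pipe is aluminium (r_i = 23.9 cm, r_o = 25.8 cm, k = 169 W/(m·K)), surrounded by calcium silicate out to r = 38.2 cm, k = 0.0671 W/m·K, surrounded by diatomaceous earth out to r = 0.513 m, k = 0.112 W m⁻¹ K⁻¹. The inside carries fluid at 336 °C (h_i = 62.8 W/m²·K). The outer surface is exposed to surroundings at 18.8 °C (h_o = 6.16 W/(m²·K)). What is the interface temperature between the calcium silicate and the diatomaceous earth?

Treat each layer as a resistance in series:
  R'_conv,in = 1/(2πr h) = 1/(2π·0.239·62.8) = 0.01060 m·K/W
  R'_aluminium = ln(0.258/0.239)/(2πk) = 0.07650/(2π·169) = 7.204×10^-5 m·K/W
  R'_calcium silicate = ln(0.382/0.258)/(2πk) = 0.3925/(2π·0.0671) = 0.9309 m·K/W
  R'_diatomaceous earth = ln(0.513/0.382)/(2πk) = 0.2949/(2π·0.112) = 0.4190 m·K/W
  R'_conv,out = 1/(2πr h) = 1/(2π·0.513·6.16) = 0.05036 m·K/W
ΣR = 0.01060 + 7.204×10^-5 + 0.9309 + 0.4190 + 0.05036 = 1.411 m·K/W
Q' = ΔT/ΣR = (336 °C − 18.8 °C)/1.411 = 224.8 W/m
From the inner boundary to the calcium silicate/diatomaceous earth interface, ΣR_partial = 0.9416 m·K/W.
T_interface = T_in − Q'·ΣR_partial = 336 °C − (224.8)(0.9416) = 124 °C

T = 124 °C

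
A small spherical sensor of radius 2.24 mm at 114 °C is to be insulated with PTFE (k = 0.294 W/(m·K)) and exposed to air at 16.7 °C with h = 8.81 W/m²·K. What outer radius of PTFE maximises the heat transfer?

r_cr = 6.67 cm

For a sphere, r_cr = 2k_ins/h = 2·0.294/8.81 = 0.0667 m = 6.67 cm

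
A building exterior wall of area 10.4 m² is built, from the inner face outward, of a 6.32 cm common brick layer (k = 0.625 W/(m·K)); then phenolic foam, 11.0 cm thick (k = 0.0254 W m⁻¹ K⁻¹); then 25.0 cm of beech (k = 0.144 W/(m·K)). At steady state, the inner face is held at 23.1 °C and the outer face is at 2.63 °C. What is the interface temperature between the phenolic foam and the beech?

T = 8.39 °C

Resistance network (inner→outer):
  R_common brick = L/(kA) = 0.0632/(0.625·10.4) = 0.009723 K/W
  R_phenolic foam = L/(kA) = 0.110/(0.0254·10.4) = 0.4164 K/W
  R_beech = L/(kA) = 0.250/(0.144·10.4) = 0.1669 K/W
ΣR = 0.009723 + 0.4164 + 0.1669 = 0.5930 K/W
Q = ΔT/ΣR = (23.1 °C − 2.63 °C)/0.5930 = 34.52 W
From the inner boundary to the phenolic foam/beech interface, ΣR_partial = 0.4261 K/W.
T_interface = T_in − Q·ΣR_partial = 23.1 °C − (34.52)(0.4261) = 8.39 °C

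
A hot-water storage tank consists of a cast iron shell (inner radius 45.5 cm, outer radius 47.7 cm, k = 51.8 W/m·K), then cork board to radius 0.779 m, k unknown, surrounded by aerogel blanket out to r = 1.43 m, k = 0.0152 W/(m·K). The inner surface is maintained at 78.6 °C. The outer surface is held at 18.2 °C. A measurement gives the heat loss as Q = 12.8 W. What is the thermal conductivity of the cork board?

ΣR = ΔT/Q = |78.6 − 18.2|/12.8 = 4.719 K/W
Known resistances:
  R_cast iron = (1/0.455 − 1/0.477)/(4πk) = 0.1014/(4π·51.8) = 1.557×10^-4 K/W
  R_aerogel blanket = (1/0.779 − 1/1.43)/(4πk) = 0.5844/(4π·0.0152) = 3.060 K/W
R_cork board = ΣR − ΣR_known = 4.719 − 3.060 = 1.659 K/W
(1/r₁−1/r₂)/(4πk) = 1.659 ⇒ k = 0.8127/(4π·1.659) = 0.0390 W/m·K

k = 0.0390 W/m·K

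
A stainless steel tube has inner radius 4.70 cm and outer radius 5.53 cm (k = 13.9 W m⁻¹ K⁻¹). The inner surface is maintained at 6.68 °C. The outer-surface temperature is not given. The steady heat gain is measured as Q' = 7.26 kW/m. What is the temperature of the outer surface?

T_out = 20.2 °C

Series resistances:
  R'_stainless steel = ln(0.0553/0.0470)/(2πk) = 0.1626/(2π·13.9) = 0.001862 m·K/W
ΣR = 0.001862 m·K/W
ΔT = Q'·ΣR = 7260 × 0.001862 = 13.52 K
Heat flows inward, so T_out = T_in + ΔT = 6.68 + 13.52 = 20.2 °C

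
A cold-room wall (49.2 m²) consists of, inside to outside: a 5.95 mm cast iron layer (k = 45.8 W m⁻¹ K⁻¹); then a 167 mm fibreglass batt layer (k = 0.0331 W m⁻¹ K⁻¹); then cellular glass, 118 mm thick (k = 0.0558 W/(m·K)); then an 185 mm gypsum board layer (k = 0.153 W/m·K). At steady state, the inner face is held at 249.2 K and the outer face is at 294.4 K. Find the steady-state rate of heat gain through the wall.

Q = 266 W

Series thermal resistances, inner to outer:
  R_cast iron = L/(kA) = 0.00595/(45.8·49.2) = 2.641×10^-6 K/W
  R_fibreglass batt = L/(kA) = 0.167/(0.0331·49.2) = 0.1025 K/W
  R_cellular glass = L/(kA) = 0.118/(0.0558·49.2) = 0.04298 K/W
  R_gypsum board = L/(kA) = 0.185/(0.153·49.2) = 0.02458 K/W
ΣR = 2.641×10^-6 + 0.1025 + 0.04298 + 0.02458 = 0.1701 K/W
Q = ΔT/ΣR = (249.2 K − 294.4 K)/0.1701 = -266 W
(Negative Q ⇒ heat flows inward; heat gain = 266 W.)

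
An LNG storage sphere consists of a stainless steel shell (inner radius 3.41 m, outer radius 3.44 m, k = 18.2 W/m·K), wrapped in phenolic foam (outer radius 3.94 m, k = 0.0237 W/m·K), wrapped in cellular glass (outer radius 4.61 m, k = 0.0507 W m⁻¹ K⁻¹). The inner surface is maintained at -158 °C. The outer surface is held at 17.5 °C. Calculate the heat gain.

Q = 965 W

Series thermal resistances, inner to outer:
  R_stainless steel = (1/3.41 − 1/3.44)/(4πk) = 0.002557/(4π·18.2) = 1.118×10^-5 K/W
  R_phenolic foam = (1/3.44 − 1/3.94)/(4πk) = 0.03689/(4π·0.0237) = 0.1239 K/W
  R_cellular glass = (1/3.94 − 1/4.61)/(4πk) = 0.03689/(4π·0.0507) = 0.05790 K/W
ΣR = 1.118×10^-5 + 0.1239 + 0.05790 = 0.1818 K/W
Q = ΔT/ΣR = (-158 °C − 17.5 °C)/0.1818 = -965 W
(Negative Q ⇒ heat flows inward; heat gain = 965 W.)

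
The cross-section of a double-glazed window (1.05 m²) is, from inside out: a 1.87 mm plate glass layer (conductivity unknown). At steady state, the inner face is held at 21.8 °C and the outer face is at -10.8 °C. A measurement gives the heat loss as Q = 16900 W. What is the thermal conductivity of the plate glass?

k = 0.923 W/m·K

ΣR = ΔT/Q = |21.8 − -10.8|/16900 = 0.001929 K/W
L/(kA) = 0.001929 ⇒ k = 0.00187/(0.001929·1.05) = 0.923 W/m·K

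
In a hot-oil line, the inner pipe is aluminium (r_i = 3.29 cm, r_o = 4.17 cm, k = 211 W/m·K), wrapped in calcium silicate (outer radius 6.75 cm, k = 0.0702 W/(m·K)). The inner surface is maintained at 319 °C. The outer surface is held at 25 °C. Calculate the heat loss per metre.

Q' = 269 W/m

Resistance network (inner→outer):
  R'_aluminium = ln(0.0417/0.0329)/(2πk) = 0.2370/(2π·211) = 1.788×10^-4 m·K/W
  R'_calcium silicate = ln(0.0675/0.0417)/(2πk) = 0.4816/(2π·0.0702) = 1.092 m·K/W
ΣR = 1.788×10^-4 + 1.092 = 1.092 m·K/W
Q' = ΔT/ΣR = (319 °C − 25 °C)/1.092 = 269 W/m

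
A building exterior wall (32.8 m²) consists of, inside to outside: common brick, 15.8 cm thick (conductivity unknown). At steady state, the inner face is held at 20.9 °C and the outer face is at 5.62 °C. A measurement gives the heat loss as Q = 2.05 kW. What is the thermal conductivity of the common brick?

ΣR = ΔT/Q = |20.9 − 5.62|/2050 = 0.007454 K/W
L/(kA) = 0.007454 ⇒ k = 0.158/(0.007454·32.8) = 0.646 W/m·K

k = 0.646 W/m·K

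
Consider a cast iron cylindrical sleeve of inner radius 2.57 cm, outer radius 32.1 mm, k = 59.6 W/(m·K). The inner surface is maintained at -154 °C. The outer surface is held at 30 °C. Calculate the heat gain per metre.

Q' = 310 kW/m

Q' = 2πk·ΔT/ln(r₂/r₁) = 2π × 59.6 × 184 / ln(0.0321/0.0257) = 3.10×10^5 W/m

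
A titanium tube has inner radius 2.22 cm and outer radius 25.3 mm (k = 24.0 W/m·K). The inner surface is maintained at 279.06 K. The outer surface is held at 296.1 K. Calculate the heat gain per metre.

Q' = 2πk·ΔT/ln(r₂/r₁) = 2π × 24.0 × 17.04 / ln(0.0253/0.0222) = 19700 W/m

Q' = 19700 W/m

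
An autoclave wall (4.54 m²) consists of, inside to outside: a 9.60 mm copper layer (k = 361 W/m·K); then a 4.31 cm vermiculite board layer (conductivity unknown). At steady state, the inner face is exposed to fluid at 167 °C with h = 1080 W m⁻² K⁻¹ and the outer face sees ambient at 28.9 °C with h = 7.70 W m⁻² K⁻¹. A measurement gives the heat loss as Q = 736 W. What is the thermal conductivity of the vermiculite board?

ΣR = ΔT/Q = |167 − 28.9|/736 = 0.1876 K/W
Known resistances:
  R_conv,in = 1/(hA) = 1/(1080·4.54) = 2.039×10^-4 K/W
  R_copper = L/(kA) = 0.00960/(361·4.54) = 5.857×10^-6 K/W
  R_conv,out = 1/(hA) = 1/(7.70·4.54) = 0.02861 K/W
R_vermiculite board = ΣR − ΣR_known = 0.1876 − 0.02882 = 0.1588 K/W
L/(kA) = 0.1588 ⇒ k = 0.0431/(0.1588·4.54) = 0.0598 W/m·K

k = 0.0598 W/m·K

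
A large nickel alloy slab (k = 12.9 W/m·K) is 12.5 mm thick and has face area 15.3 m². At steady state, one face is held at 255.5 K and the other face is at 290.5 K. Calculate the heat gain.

Q = kA·ΔT/L = 12.9 × 15.3 × |255.5 K − 290.5 K| / 0.0125 = 5.53×10^5 W

Q = 5.53×10^5 W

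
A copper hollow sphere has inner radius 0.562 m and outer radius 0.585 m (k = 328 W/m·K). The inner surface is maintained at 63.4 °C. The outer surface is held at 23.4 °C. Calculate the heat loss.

Q = 2.36×10^6 W

Q = 4πk·ΔT/(1/r₁ − 1/r₂) = 4π × 328 × 40 / (1/0.562 − 1/0.585) = 2.36×10^6 W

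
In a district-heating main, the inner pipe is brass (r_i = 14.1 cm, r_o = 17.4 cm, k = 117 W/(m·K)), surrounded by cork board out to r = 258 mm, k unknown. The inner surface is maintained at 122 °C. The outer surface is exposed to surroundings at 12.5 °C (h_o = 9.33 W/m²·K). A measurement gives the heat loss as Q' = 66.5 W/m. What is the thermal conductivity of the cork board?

k = 0.0397 W/m·K

ΣR = ΔT/Q' = |122 − 12.5|/66.5 = 1.647 m·K/W
Known resistances:
  R'_brass = ln(0.174/0.141)/(2πk) = 0.2103/(2π·117) = 2.861×10^-4 m·K/W
  R'_conv,out = 1/(2πr h) = 1/(2π·0.258·9.33) = 0.06612 m·K/W
R_cork board = ΣR − ΣR_known = 1.647 − 0.06641 = 1.581 m·K/W
ln(r₂/r₁)/(2πk) = 1.581 ⇒ k = 0.3939/(2π·1.581) = 0.0397 W/m·K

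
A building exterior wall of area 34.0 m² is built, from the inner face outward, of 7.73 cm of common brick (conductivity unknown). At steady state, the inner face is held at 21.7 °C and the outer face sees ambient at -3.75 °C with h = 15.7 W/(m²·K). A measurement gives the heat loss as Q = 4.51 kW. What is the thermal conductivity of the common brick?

k = 0.603 W/m·K

ΣR = ΔT/Q = |21.7 − -3.75|/4510 = 0.005643 K/W
Known resistances:
  R_conv,out = 1/(hA) = 1/(15.7·34.0) = 0.001873 K/W
R_common brick = ΣR − ΣR_known = 0.005643 − 0.001873 = 0.003770 K/W
L/(kA) = 0.003770 ⇒ k = 0.0773/(0.003770·34.0) = 0.603 W/m·K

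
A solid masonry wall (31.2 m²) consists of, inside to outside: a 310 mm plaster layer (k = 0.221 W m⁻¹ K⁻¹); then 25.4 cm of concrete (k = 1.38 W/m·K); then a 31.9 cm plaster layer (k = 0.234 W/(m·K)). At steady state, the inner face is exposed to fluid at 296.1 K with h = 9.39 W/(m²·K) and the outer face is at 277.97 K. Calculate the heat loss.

Q = 185 W

Resistance network (inner→outer):
  R_conv,in = 1/(hA) = 1/(9.39·31.2) = 0.003413 K/W
  R_plaster = L/(kA) = 0.310/(0.221·31.2) = 0.04496 K/W
  R_concrete = L/(kA) = 0.254/(1.38·31.2) = 0.005899 K/W
  R_plaster = L/(kA) = 0.319/(0.234·31.2) = 0.04369 K/W
ΣR = 0.003413 + 0.04496 + 0.005899 + 0.04369 = 0.09796 K/W
Q = ΔT/ΣR = (296.1 K − 277.97 K)/0.09796 = 185 W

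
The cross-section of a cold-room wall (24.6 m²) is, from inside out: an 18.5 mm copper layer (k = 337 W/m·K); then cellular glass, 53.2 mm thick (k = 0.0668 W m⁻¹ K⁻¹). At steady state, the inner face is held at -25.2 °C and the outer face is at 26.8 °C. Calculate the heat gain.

Series thermal resistances, inner to outer:
  R_copper = L/(kA) = 0.0185/(337·24.6) = 2.232×10^-6 K/W
  R_cellular glass = L/(kA) = 0.0532/(0.0668·24.6) = 0.03237 K/W
ΣR = 2.232×10^-6 + 0.03237 = 0.03237 K/W
Q = ΔT/ΣR = (-25.2 °C − 26.8 °C)/0.03237 = -1610 W
(Negative Q ⇒ heat flows inward; heat gain = 1610 W.)

Q = 1610 W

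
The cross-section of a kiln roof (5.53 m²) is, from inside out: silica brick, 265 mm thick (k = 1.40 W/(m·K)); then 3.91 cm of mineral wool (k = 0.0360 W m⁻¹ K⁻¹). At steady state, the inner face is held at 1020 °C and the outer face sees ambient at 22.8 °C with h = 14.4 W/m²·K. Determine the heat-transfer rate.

Q = 4.10 kW

Series thermal resistances, inner to outer:
  R_silica brick = L/(kA) = 0.265/(1.40·5.53) = 0.03423 K/W
  R_mineral wool = L/(kA) = 0.0391/(0.0360·5.53) = 0.1964 K/W
  R_conv,out = 1/(hA) = 1/(14.4·5.53) = 0.01256 K/W
ΣR = 0.03423 + 0.1964 + 0.01256 = 0.2432 K/W
Q = ΔT/ΣR = (1020 °C − 22.8 °C)/0.2432 = 4100 W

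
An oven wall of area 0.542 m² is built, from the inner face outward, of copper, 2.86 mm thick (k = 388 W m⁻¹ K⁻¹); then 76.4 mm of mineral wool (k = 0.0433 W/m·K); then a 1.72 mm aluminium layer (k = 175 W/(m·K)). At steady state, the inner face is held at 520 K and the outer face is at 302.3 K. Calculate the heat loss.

Q = 66.9 W

Treat each layer as a resistance in series:
  R_copper = L/(kA) = 0.00286/(388·0.542) = 1.360×10^-5 K/W
  R_mineral wool = L/(kA) = 0.0764/(0.0433·0.542) = 3.255 K/W
  R_aluminium = L/(kA) = 0.00172/(175·0.542) = 1.813×10^-5 K/W
ΣR = 1.360×10^-5 + 3.255 + 1.813×10^-5 = 3.255 K/W
Q = ΔT/ΣR = (520 K − 302.3 K)/3.255 = 66.9 W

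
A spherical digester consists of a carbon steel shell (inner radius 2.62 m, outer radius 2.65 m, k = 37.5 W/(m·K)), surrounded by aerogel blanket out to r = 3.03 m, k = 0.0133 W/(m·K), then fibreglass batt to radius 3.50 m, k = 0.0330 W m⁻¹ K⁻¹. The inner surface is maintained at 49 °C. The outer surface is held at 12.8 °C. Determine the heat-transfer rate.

Series thermal resistances, inner to outer:
  R_carbon steel = (1/2.62 − 1/2.65)/(4πk) = 0.004321/(4π·37.5) = 9.169×10^-6 K/W
  R_aerogel blanket = (1/2.65 − 1/3.03)/(4πk) = 0.04733/(4π·0.0133) = 0.2832 K/W
  R_fibreglass batt = (1/3.03 − 1/3.50)/(4πk) = 0.04432/(4π·0.0330) = 0.1069 K/W
ΣR = 9.169×10^-6 + 0.2832 + 0.1069 = 0.3901 K/W
Q = ΔT/ΣR = (49 °C − 12.8 °C)/0.3901 = 92.8 W

Q = 92.8 W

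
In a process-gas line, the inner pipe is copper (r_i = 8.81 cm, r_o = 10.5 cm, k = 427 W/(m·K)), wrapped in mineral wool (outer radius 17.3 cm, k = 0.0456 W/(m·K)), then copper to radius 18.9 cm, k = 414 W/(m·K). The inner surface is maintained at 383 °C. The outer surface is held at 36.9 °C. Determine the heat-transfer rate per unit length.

Series thermal resistances, inner to outer:
  R'_copper = ln(0.105/0.0881)/(2πk) = 0.1755/(2π·427) = 6.541×10^-5 m·K/W
  R'_mineral wool = ln(0.173/0.105)/(2πk) = 0.4993/(2π·0.0456) = 1.743 m·K/W
  R'_copper = ln(0.189/0.173)/(2πk) = 0.08846/(2π·414) = 3.401×10^-5 m·K/W
ΣR = 6.541×10^-5 + 1.743 + 3.401×10^-5 = 1.743 m·K/W
Q' = ΔT/ΣR = (383 °C − 36.9 °C)/1.743 = 199 W/m

Q' = 199 W/m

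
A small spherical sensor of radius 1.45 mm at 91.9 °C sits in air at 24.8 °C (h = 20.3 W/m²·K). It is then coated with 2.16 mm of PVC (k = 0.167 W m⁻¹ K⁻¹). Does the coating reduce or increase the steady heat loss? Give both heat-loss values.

increases: 0.0360 → 0.135 W

Critical radius for a sphere: r_cr = 2k/h = 0.0165 m = 1.65 cm.
Outer radius after coating: r₂ = 0.00145 + 0.00216 = 0.00361 m.
Since r₁ < r_cr and r₂ ≤ r_cr, the coating moves toward the maximum at r_cr — heat loss rises.
Bare: R = 1/(4πr₁²h) = 1864 K/W; Q = 67.1/1864 = 0.0360 W.
Coated: R = R_cond + R_conv = 497.4 K/W; Q = 67.1/497.4 = 0.135 W.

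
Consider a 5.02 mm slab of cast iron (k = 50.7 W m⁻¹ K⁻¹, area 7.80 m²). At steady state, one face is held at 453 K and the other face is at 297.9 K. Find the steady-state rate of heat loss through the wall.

Q = kA·ΔT/L = 50.7 × 7.80 × |453 K − 297.9 K| / 0.00502 = 1.22×10^7 W

Q = 12200 kW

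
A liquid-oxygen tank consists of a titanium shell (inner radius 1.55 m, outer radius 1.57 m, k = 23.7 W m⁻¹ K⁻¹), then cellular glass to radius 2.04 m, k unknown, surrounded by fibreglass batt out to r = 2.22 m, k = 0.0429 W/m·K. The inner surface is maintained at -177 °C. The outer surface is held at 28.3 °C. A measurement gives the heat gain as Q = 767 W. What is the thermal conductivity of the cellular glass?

ΣR = ΔT/Q = |-177 − 28.3|/767 = 0.2677 K/W
Known resistances:
  R_titanium = (1/1.55 − 1/1.57)/(4πk) = 0.008219/(4π·23.7) = 2.760×10^-5 K/W
  R_fibreglass batt = (1/2.04 − 1/2.22)/(4πk) = 0.03975/(4π·0.0429) = 0.07373 K/W
R_cellular glass = ΣR − ΣR_known = 0.2677 − 0.07376 = 0.1939 K/W
(1/r₁−1/r₂)/(4πk) = 0.1939 ⇒ k = 0.1467/(4π·0.1939) = 0.0602 W/m·K

k = 0.0602 W/m·K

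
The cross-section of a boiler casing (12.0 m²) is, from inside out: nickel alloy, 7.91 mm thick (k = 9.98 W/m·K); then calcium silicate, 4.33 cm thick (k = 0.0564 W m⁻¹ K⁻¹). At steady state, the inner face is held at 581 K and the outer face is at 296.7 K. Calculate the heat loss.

Q = 4.44 kW

Treat each layer as a resistance in series:
  R_nickel alloy = L/(kA) = 0.00791/(9.98·12.0) = 6.605×10^-5 K/W
  R_calcium silicate = L/(kA) = 0.0433/(0.0564·12.0) = 0.06398 K/W
ΣR = 6.605×10^-5 + 0.06398 = 0.06405 K/W
Q = ΔT/ΣR = (581 K − 296.7 K)/0.06405 = 4440 W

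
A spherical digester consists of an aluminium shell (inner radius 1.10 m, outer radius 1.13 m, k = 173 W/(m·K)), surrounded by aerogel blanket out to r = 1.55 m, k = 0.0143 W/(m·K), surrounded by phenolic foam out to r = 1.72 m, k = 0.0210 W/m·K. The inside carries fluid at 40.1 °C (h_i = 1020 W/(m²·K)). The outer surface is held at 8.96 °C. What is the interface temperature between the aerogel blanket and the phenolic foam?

Treat each layer as a resistance in series:
  R_conv,in = 1/(4πr²h) = 1/(4π·1.10²·1020) = 6.448×10^-5 K/W
  R_aluminium = (1/1.10 − 1/1.13)/(4πk) = 0.02414/(4π·173) = 1.110×10^-5 K/W
  R_aerogel blanket = (1/1.13 − 1/1.55)/(4πk) = 0.2398/(4π·0.0143) = 1.334 K/W
  R_phenolic foam = (1/1.55 − 1/1.72)/(4πk) = 0.06377/(4π·0.0210) = 0.2416 K/W
ΣR = 6.448×10^-5 + 1.110×10^-5 + 1.334 + 0.2416 = 1.576 K/W
Q = ΔT/ΣR = (40.1 °C − 8.96 °C)/1.576 = 19.76 W
From the inner boundary to the aerogel blanket/phenolic foam interface, ΣR_partial = 1.334 K/W.
T_interface = T_in − Q·ΣR_partial = 40.1 °C − (19.76)(1.334) = 13.7 °C

T = 13.7 °C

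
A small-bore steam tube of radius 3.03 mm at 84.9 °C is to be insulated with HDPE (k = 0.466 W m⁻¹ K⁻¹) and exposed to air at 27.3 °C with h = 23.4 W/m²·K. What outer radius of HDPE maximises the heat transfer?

r_cr = 1.99 cm

For a cylinder, r_cr = k_ins/h = 0.466/23.4 = 0.0199 m = 1.99 cm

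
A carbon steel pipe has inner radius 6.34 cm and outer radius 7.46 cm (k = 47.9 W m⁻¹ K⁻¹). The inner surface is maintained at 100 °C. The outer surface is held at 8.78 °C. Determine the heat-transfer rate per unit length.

Q' = 1.69×10^5 W/m

Q' = 2πk·ΔT/ln(r₂/r₁) = 2π × 47.9 × 91.22 / ln(0.0746/0.0634) = 1.69×10^5 W/m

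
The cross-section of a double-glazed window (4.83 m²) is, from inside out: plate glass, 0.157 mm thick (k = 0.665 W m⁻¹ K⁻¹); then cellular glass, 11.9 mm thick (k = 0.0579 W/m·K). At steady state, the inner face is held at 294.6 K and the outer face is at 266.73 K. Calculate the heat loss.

Treat each layer as a resistance in series:
  R_plate glass = L/(kA) = 1.57×10^-4/(0.665·4.83) = 4.888×10^-5 K/W
  R_cellular glass = L/(kA) = 0.0119/(0.0579·4.83) = 0.04255 K/W
ΣR = 4.888×10^-5 + 0.04255 = 0.04260 K/W
Q = ΔT/ΣR = (294.6 K − 266.73 K)/0.04260 = 654 W

Q = 654 W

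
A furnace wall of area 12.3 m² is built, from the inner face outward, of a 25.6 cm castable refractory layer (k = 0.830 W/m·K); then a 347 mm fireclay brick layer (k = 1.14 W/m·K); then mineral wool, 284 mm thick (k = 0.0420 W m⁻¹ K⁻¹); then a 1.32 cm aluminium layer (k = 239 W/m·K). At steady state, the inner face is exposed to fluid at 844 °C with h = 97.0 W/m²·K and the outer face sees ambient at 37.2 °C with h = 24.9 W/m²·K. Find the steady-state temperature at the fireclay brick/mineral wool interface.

Resistance network (inner→outer):
  R_conv,in = 1/(hA) = 1/(97.0·12.3) = 8.382×10^-4 K/W
  R_castable refractory = L/(kA) = 0.256/(0.830·12.3) = 0.02508 K/W
  R_fireclay brick = L/(kA) = 0.347/(1.14·12.3) = 0.02475 K/W
  R_mineral wool = L/(kA) = 0.284/(0.0420·12.3) = 0.5497 K/W
  R_aluminium = L/(kA) = 0.0132/(239·12.3) = 4.490×10^-6 K/W
  R_conv,out = 1/(hA) = 1/(24.9·12.3) = 0.003265 K/W
ΣR = 8.382×10^-4 + 0.02508 + 0.02475 + 0.5497 + 4.490×10^-6 + 0.003265 = 0.6036 K/W
Q = ΔT/ΣR = (844 °C − 37.2 °C)/0.6036 = 1337 W
From the inner boundary to the fireclay brick/mineral wool interface, ΣR_partial = 0.05067 K/W.
T_interface = T_in − Q·ΣR_partial = 844 °C − (1337)(0.05067) = 776 °C

T = 776 °C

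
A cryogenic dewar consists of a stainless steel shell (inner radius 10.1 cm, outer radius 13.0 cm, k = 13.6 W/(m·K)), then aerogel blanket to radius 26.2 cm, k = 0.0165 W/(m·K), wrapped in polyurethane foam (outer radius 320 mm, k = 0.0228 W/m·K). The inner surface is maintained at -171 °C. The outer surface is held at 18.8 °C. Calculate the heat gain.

Resistance network (inner→outer):
  R_stainless steel = (1/0.101 − 1/0.130)/(4πk) = 2.209/(4π·13.6) = 0.01292 K/W
  R_aerogel blanket = (1/0.130 − 1/0.262)/(4πk) = 3.876/(4π·0.0165) = 18.69 K/W
  R_polyurethane foam = (1/0.262 − 1/0.320)/(4πk) = 0.6918/(4π·0.0228) = 2.415 K/W
ΣR = 0.01292 + 18.69 + 2.415 = 21.12 K/W
Q = ΔT/ΣR = (-171 °C − 18.8 °C)/21.12 = -8.99 W
(Negative Q ⇒ heat flows inward; heat gain = 8.99 W.)

Q = 8.99 W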